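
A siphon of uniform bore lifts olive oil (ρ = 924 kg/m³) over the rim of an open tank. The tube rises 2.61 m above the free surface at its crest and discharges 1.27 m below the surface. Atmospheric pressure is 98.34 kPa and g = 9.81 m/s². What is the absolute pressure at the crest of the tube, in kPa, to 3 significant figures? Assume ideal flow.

The outlet speed comes from Torricelli: v = √(2g·1.27) = 4.99 m/s.
With constant cross-section the crest speed equals v; applying Bernoulli from the surface up to the crest, P_top = P_atm − ½ρv² − ρg·h_top.
P_top = 98340 − ½·924·4.99² − 924·9.81·2.61 = 63200 Pa.

P_top ≈ 63.2 kPa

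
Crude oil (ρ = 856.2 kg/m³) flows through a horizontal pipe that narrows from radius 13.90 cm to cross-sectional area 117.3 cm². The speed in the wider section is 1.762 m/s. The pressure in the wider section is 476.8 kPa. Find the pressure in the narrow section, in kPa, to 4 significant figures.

The volume flow rate is constant, so v₂ = (A₁/A₂)v₁ = (607.0/117.3)·1.762 = 9.118 m/s.
Along the horizontal streamline, P + ½ρv² is constant.
P₂ = P₁ − ½ρ(v₂² − v₁²) = 476800 − ½·856.2·(9.118² − 1.762²) = 476800 − 34260 = 442500 Pa.

P₂ ≈ 442.5 kPa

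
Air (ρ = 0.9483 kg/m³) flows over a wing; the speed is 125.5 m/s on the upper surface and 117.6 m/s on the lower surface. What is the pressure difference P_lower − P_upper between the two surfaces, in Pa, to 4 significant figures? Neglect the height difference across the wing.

ΔP = 910.6 Pa

The pressure is lower where the speed is higher: ΔP = ½ρ(v_up² − v_low²).
ΔP = ½·0.9483·(125.5² − 117.6²) = 910.6 Pa.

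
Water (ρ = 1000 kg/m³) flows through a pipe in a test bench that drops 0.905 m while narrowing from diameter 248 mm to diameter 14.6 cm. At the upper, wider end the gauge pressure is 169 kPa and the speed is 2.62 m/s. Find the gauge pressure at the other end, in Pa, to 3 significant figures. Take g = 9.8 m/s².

The volume flow rate is constant, so v₂ = (A₁/A₂)v₁ = (483/167)·2.62 = 7.56 m/s.
Energy conservation along the streamline gives P₂ = P₁ − ½ρ(v₂² − v₁²) − ρg(h₂ − h₁).
P₂ = 169000 + ½·1000·(2.62² − 7.56²) − 1000·9.8·(−0.905) = 169000 + (-25100) − (-8870) = 153000 Pa.

P₂ ≈ 153000 Pa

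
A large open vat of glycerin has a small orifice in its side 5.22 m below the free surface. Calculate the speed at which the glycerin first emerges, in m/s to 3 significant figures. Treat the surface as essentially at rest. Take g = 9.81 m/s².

The surface is effectively still and both ends are open, so ½v² = gh and v = √(2·9.81·5.22) = 10.1 m/s.

v = 10.1 m/s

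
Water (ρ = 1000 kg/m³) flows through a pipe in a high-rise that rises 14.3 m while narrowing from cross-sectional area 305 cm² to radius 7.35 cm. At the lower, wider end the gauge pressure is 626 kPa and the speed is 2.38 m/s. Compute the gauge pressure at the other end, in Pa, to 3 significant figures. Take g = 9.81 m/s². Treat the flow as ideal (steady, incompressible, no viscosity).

By continuity, v₂ = v₁·A₁/A₂ = 2.38·(305/170) = 4.28 m/s.
Bernoulli: P₁ + ½ρv₁² + ρg h₁ = P₂ + ½ρv₂² + ρg h₂, so P₂ = P₁ + ½ρ(v₁² − v₂²) − ρg(h₂ − h₁).
P₂ = 626000 + ½·1000·(2.38² − 4.28²) − 1000·9.81·(+14.3) = 626000 + (-6310) − (140000) = 479000 Pa.

P₂ ≈ 479000 Pa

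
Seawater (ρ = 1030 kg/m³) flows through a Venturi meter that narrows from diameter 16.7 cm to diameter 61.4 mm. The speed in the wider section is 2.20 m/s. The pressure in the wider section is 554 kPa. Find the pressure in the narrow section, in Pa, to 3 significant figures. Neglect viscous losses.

P₂ = 420000 Pa

Mass conservation (A₁v₁ = A₂v₂) gives v₂ = 2.20 × 219/29.6 = 16.3 m/s.
Along the horizontal streamline, P + ½ρv² is constant.
P₂ = P₁ − ½ρ(v₂² − v₁²) = 554000 − ½·1030·(16.3² − 2.20²) = 554000 − 134000 = 420000 Pa.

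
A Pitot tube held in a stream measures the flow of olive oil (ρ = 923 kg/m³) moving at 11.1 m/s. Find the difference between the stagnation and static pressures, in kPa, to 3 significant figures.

Bernoulli between the free stream and the stagnation point: ½ρv² = P_stag − P_static.
ΔP = ½·923·11.1² = 56900 Pa.

ΔP ≈ 56.9 kPa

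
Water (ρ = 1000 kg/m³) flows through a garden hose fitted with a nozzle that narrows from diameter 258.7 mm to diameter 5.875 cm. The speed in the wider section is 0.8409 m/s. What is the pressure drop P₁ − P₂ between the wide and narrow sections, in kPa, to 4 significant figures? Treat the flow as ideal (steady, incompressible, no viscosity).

ΔP = 132.6 kPa

Mass conservation (A₁v₁ = A₂v₂) gives v₂ = 0.8409 × 525.6/27.11 = 16.31 m/s.
With no height change, Bernoulli's equation is P₁ + ½ρv₁² = P₂ + ½ρv₂².
P₁ − P₂ = ½·1000·(16.31² − 0.8409²) = ½·1000·265.1 = 132600 Pa.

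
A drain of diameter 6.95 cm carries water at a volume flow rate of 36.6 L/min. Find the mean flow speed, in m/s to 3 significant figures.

Q = 36.6 L/min = 0.000610 m³/s.
v = Q/A = 0.000610 / 0.00379 = 0.161 m/s.

v ≈ 0.161 m/s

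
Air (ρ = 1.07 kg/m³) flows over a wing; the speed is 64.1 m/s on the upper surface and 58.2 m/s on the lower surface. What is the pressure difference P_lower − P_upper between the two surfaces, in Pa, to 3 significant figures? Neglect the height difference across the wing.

The pressure is lower where the speed is higher: ΔP = ½ρ(v_up² − v_low²).
ΔP = ½·1.07·(64.1² − 58.2²) = 386 Pa.

ΔP ≈ 386 Pa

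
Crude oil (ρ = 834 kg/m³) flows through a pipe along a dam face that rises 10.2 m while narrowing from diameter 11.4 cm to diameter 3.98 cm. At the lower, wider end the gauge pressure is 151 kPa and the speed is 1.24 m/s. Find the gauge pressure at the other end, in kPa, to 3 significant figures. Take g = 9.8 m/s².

The volume flow rate is constant, so v₂ = (A₁/A₂)v₁ = (102/12.4)·1.24 = 10.2 m/s.
Energy conservation along the streamline gives P₂ = P₁ − ½ρ(v₂² − v₁²) − ρg(h₂ − h₁).
P₂ = 151000 + ½·834·(1.24² − 10.2²) − 834·9.8·(+10.2) = 151000 + (-42500) − (83400) = 25100 Pa.

P₂ ≈ 25.1 kPa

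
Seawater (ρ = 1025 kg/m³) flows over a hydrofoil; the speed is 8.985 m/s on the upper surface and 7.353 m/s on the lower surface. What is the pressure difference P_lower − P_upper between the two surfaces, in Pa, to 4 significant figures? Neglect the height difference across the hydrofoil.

Bernoulli (same height): P_lower − P_upper = ½ρ(v_upper² − v_lower²).
ΔP = ½·1025·(8.985² − 7.353²) = 13670 Pa.

ΔP ≈ 13670 Pa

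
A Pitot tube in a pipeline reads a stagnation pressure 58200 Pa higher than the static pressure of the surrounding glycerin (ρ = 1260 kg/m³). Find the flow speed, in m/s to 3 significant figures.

At the stagnation point the flow is brought to rest, so Bernoulli gives P_stag − P_static = ½ρv².
v = √(2ΔP/ρ) = √(2·58200/1260) = 9.61 m/s.

v ≈ 9.61 m/s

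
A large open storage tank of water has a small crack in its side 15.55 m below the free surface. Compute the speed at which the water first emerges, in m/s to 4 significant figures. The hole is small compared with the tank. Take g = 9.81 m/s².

Bernoulli from surface to hole (P equal, v_surface ≈ 0): v = √(2gh) = √(2×9.81×15.55) = 17.47 m/s.

v ≈ 17.47 m/s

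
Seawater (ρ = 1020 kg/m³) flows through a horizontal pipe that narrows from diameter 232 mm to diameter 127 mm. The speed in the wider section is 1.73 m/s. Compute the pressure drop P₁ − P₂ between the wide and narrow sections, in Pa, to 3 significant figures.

15500 Pa

By continuity, v₂ = v₁·A₁/A₂ = 1.73·(423/127) = 5.77 m/s.
The pipe is horizontal, so Bernoulli reduces to P₁ + ½ρv₁² = P₂ + ½ρv₂².
P₁ − P₂ = ½·1020·(5.77² − 1.73²) = ½·1020·30.3 = 15500 Pa.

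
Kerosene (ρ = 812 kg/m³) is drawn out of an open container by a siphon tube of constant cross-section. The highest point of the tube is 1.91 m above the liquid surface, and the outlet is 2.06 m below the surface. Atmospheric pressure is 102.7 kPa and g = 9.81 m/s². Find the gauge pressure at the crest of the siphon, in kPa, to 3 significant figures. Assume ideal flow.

From the surface to the outlet (both open to atmosphere, surface at rest): v = √(2g·h_out) = √(2·9.81·2.06) = 6.36 m/s.
Continuity keeps v the same throughout the tube; from surface to crest, P_atm + 0 = P_top + ½ρv² + ρg·h_top.
P_top = 102700 − ½·812·6.36² − 812·9.81·1.91 = 71100 Pa. So P_gauge = P_top − P_atm = -31600 Pa.

P_gauge = -31.6 kPa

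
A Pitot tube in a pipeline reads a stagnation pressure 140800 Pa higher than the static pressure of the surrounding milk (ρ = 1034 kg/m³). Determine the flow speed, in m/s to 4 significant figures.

v = 16.50 m/s

The dynamic pressure equals the rise in static pressure at the stagnation point: ΔP = ½ρv².
v = √(2ΔP/ρ) = √(2·140800/1034) = 16.50 m/s.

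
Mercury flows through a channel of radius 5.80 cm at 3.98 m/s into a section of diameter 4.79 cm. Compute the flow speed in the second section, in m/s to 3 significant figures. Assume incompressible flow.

v₂ ≈ 23.3 m/s

By continuity, v₂ = v₁·A₁/A₂ = 3.98·(106/18.0) = 23.3 m/s.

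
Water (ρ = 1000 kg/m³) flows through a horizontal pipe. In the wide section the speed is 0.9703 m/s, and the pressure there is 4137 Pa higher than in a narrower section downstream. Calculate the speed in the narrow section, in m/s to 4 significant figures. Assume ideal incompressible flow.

Horizontal Bernoulli: P₁ + ½ρv₁² = P₂ + ½ρv₂², so v₂² = v₁² + 2(P₁ − P₂)/ρ.
v₂ = √(0.9703² + 2·4137/1000) = √(0.9415 + 8.274) = 3.036 m/s.

v₂ = 3.036 m/s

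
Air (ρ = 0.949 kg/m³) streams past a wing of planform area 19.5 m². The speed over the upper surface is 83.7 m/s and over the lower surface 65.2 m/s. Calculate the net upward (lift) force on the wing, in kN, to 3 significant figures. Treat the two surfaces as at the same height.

F = 25.5 kN

With equal heights on the two surfaces, Bernoulli gives P_lower − P_upper = ½ρ(v_upper² − v_lower²).
ΔP = ½·0.949·(83.7² − 65.2²) = 1310 Pa.
Lift = ΔP · A = 1310 × 19.5 = 25500 N.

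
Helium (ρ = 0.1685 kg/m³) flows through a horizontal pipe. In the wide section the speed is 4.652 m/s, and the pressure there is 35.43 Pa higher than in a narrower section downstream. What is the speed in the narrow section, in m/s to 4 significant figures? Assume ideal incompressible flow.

v₂ ≈ 21.03 m/s

Along the level pipe P + ½ρv² is conserved, hence v₂² = v₁² + 2(P₁ − P₂)/ρ.
v₂ = √(4.652² + 2·35.43/0.1685) = √(21.64 + 420.5) = 21.03 m/s.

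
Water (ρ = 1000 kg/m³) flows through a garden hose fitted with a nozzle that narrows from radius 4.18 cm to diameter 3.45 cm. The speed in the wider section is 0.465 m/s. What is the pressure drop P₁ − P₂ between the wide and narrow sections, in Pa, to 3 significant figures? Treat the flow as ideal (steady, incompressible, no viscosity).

ΔP ≈ 3620 Pa

By continuity, v₂ = v₁·A₁/A₂ = 0.465·(54.9/9.35) = 2.73 m/s.
The pipe is horizontal, so Bernoulli reduces to P₁ + ½ρv₁² = P₂ + ½ρv₂².
P₁ − P₂ = ½·1000·(2.73² − 0.465²) = ½·1000·7.24 = 3620 Pa.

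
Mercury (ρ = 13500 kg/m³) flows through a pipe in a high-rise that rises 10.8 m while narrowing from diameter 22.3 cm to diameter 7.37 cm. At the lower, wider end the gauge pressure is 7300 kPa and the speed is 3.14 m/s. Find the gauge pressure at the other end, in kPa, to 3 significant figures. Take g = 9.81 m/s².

The volume flow rate is constant, so v₂ = (A₁/A₂)v₁ = (391/42.7)·3.14 = 28.7 m/s.
Applying Bernoulli between the two ends and solving for P₂: P₂ = P₁ + ½ρ(v₁² − v₂²) − ρgΔh.
P₂ = 7300000 + ½·13500·(3.14² − 28.7²) − 13500·9.81·(+10.8) = 7300000 + (-5510000) − (1430000) = 358000 Pa.

P₂ ≈ 358 kPa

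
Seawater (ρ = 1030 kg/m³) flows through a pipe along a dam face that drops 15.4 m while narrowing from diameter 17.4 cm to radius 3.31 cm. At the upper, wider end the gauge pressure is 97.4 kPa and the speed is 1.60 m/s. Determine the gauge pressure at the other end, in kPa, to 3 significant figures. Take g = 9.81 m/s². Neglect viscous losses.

191 kPa

The volume flow rate is constant, so v₂ = (A₁/A₂)v₁ = (238/34.4)·1.60 = 11.1 m/s.
Bernoulli: P₁ + ½ρv₁² + ρg h₁ = P₂ + ½ρv₂² + ρg h₂, so P₂ = P₁ + ½ρ(v₁² − v₂²) − ρg(h₂ − h₁).
P₂ = 97400 + ½·1030·(1.60² − 11.1²) − 1030·9.81·(−15.4) = 97400 + (-61600) − (-156000) = 191000 Pa.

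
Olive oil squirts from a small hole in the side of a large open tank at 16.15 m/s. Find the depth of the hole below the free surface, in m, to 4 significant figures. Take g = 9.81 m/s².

For a small hole in a large open tank, ½v² = gh, giving h = v²/(2g).
h = 16.15²/(2·9.81) = 260.8/19.62 = 13.29 m.

13.29 m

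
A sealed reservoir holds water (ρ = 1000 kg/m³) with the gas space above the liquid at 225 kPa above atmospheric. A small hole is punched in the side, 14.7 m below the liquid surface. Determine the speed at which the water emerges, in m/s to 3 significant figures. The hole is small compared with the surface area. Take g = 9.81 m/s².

Take point 1 at the surface (v₁ ≈ 0) and point 2 at the hole (at atmospheric pressure). Bernoulli: P₁ + ρg h = P_atm + ½ρv₂².
With P₁ − P_atm = 225000 Pa, v₂ = √(2gh + 2ΔP/ρ) = √(2·9.81·14.7 + 2·225000/1000) = 27.2 m/s.

v = 27.2 m/s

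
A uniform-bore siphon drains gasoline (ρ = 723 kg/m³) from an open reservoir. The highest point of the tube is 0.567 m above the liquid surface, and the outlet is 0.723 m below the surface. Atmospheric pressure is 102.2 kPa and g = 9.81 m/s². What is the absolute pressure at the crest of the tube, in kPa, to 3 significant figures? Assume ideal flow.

P_top ≈ 93.1 kPa

Bernoulli surface→outlet gives ½v² = g·h_out, so v = √(2·9.81·0.723) = 3.77 m/s.
The bore is uniform, so the speed at the crest is the same v. Bernoulli surface→crest: P_atm = P_top + ½ρv² + ρg·h_top.
P_top = 102200 − ½·723·3.77² − 723·9.81·0.567 = 93100 Pa.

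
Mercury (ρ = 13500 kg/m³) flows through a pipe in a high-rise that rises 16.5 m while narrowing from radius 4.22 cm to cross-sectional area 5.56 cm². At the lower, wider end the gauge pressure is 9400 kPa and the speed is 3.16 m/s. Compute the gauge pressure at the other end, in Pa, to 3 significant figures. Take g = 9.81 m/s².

By continuity, v₂ = v₁·A₁/A₂ = 3.16·(55.9/5.56) = 31.8 m/s.
Applying Bernoulli between the two ends and solving for P₂: P₂ = P₁ + ½ρ(v₁² − v₂²) − ρgΔh.
P₂ = 9400000 + ½·13500·(3.16² − 31.8²) − 13500·9.81·(+16.5) = 9400000 + (-6760000) − (2190000) = 458000 Pa.

P₂ = 458000 Pa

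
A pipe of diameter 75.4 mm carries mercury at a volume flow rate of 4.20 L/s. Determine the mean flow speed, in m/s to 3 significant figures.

Q = 4.20 L/s = 0.00420 m³/s.
v = Q/A = 0.00420 / 0.00447 = 0.941 m/s.

v ≈ 0.941 m/s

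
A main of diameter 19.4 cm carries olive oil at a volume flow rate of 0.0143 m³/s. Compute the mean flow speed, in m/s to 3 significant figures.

Q = 0.0143 m³/s = 0.0143 m³/s.
v = Q/A = 0.0143 / 0.0296 = 0.484 m/s.

v = 0.484 m/s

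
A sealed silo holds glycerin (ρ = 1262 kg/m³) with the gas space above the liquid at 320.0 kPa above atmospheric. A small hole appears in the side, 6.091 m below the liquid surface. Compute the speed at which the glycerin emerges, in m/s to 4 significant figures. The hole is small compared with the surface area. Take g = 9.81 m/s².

Take point 1 at the surface (v₁ ≈ 0) and point 2 at the hole (at atmospheric pressure). Bernoulli: P₁ + ρg h = P_atm + ½ρv₂².
With P₁ − P_atm = 320000 Pa, v₂ = √(2gh + 2ΔP/ρ) = √(2·9.81·6.091 + 2·320000/1262) = 25.03 m/s.

v ≈ 25.03 m/s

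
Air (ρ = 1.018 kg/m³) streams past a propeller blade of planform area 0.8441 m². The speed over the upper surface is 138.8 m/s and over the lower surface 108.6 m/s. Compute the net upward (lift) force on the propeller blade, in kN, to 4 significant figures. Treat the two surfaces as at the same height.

F ≈ 3.210 kN

With equal heights on the two surfaces, Bernoulli gives P_lower − P_upper = ½ρ(v_upper² − v_lower²).
ΔP = ½·1.018·(138.8² − 108.6²) = 3803 Pa.
Lift = ΔP · A = 3803 × 0.8441 = 3210 N.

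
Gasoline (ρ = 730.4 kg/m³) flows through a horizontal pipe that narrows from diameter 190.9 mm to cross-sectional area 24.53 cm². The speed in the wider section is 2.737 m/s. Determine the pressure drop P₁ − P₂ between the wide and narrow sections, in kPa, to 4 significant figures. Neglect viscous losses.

The volume flow rate is constant, so v₂ = (A₁/A₂)v₁ = (286.2/24.53)·2.737 = 31.94 m/s.
Along the horizontal streamline, P + ½ρv² is constant.
P₁ − P₂ = ½·730.4·(31.94² − 2.737²) = ½·730.4·1012 = 369700 Pa.

ΔP = 369.7 kPa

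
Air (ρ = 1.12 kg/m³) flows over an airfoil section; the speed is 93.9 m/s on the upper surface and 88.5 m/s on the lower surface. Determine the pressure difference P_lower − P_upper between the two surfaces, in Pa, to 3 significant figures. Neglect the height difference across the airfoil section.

Bernoulli (same height): P_lower − P_upper = ½ρ(v_upper² − v_lower²).
ΔP = ½·1.12·(93.9² − 88.5²) = 552 Pa.

ΔP = 552 Pa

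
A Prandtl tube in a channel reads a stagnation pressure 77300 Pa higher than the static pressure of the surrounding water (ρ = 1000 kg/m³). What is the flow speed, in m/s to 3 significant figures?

Bernoulli between the free stream and the stagnation point: ½ρv² = P_stag − P_static.
v = √(2ΔP/ρ) = √(2·77300/1000) = 12.4 m/s.

12.4 m/s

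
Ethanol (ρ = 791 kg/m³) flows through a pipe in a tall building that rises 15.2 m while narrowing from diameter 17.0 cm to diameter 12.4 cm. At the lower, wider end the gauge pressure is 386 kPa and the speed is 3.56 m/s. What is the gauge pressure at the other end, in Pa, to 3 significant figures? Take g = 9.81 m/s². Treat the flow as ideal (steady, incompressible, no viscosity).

255000 Pa

Continuity gives A₁v₁ = A₂v₂, so v₂ = (227 cm²)/(121 cm²) × 3.56 m/s = 6.69 m/s.
Applying Bernoulli between the two ends and solving for P₂: P₂ = P₁ + ½ρ(v₁² − v₂²) − ρgΔh.
P₂ = 386000 + ½·791·(3.56² − 6.69²) − 791·9.81·(+15.2) = 386000 + (-12700) − (118000) = 255000 Pa.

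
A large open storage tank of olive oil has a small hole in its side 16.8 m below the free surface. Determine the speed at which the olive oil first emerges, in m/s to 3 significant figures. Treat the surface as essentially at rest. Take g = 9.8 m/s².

Bernoulli from surface to hole (P equal, v_surface ≈ 0): v = √(2gh) = √(2×9.8×16.8) = 18.1 m/s.

v ≈ 18.1 m/s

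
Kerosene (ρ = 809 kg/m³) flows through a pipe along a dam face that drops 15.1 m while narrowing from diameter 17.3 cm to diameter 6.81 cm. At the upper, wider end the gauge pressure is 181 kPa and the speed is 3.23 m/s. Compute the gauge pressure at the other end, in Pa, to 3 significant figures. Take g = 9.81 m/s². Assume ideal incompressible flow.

Continuity gives A₁v₁ = A₂v₂, so v₂ = (235 cm²)/(36.4 cm²) × 3.23 m/s = 20.8 m/s.
Bernoulli: P₁ + ½ρv₁² + ρg h₁ = P₂ + ½ρv₂² + ρg h₂, so P₂ = P₁ + ½ρ(v₁² − v₂²) − ρg(h₂ − h₁).
P₂ = 181000 + ½·809·(3.23² − 20.8²) − 809·9.81·(−15.1) = 181000 + (-172000) − (-120000) = 129000 Pa.

P₂ = 129000 Pa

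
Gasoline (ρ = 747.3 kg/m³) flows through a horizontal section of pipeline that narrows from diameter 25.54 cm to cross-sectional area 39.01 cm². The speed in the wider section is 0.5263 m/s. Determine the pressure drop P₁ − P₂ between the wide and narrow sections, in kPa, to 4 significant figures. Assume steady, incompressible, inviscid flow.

The volume flow rate is constant, so v₂ = (A₁/A₂)v₁ = (512.3/39.01)·0.5263 = 6.912 m/s.
With no height change, Bernoulli's equation is P₁ + ½ρv₁² = P₂ + ½ρv₂².
P₁ − P₂ = ½·747.3·(6.912² − 0.5263²) = ½·747.3·47.50 = 17750 Pa.

ΔP ≈ 17.75 kPa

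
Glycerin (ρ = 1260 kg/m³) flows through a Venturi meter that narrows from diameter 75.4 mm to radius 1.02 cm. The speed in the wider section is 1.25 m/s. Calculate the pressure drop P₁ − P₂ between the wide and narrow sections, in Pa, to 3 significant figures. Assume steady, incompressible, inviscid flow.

ΔP = 183000 Pa

The volume flow rate is constant, so v₂ = (A₁/A₂)v₁ = (44.7/3.27)·1.25 = 17.1 m/s.
Bernoulli (h₁ = h₂): P₁ − P₂ = ½ρ(v₂² − v₁²).
P₁ − P₂ = ½·1260·(17.1² − 1.25²) = ½·1260·290 = 183000 Pa.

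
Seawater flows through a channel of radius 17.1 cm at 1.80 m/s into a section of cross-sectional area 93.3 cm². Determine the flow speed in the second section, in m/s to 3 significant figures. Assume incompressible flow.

Mass conservation (A₁v₁ = A₂v₂) gives v₂ = 1.80 × 919/93.3 = 17.7 m/s.

17.7 m/s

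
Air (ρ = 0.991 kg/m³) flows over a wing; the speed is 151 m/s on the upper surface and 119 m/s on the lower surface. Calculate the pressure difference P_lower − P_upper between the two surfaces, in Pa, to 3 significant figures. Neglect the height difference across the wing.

ΔP ≈ 4280 Pa

The pressure is lower where the speed is higher: ΔP = ½ρ(v_up² − v_low²).
ΔP = ½·0.991·(151² − 119²) = 4280 Pa.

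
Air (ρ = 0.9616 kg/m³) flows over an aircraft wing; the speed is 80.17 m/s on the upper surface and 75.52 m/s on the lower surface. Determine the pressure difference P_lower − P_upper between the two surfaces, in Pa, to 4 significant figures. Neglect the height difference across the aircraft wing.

Bernoulli (same height): P_lower − P_upper = ½ρ(v_upper² − v_lower²).
ΔP = ½·0.9616·(80.17² − 75.52²) = 348.1 Pa.

348.1 Pa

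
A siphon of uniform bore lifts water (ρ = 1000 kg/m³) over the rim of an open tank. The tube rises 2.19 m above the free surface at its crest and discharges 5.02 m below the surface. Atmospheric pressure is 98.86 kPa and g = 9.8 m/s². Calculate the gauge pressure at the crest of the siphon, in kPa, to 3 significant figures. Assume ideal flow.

P_gauge ≈ -70.7 kPa

From the surface to the outlet (both open to atmosphere, surface at rest): v = √(2g·h_out) = √(2·9.8·5.02) = 9.92 m/s.
With constant cross-section the crest speed equals v; applying Bernoulli from the surface up to the crest, P_top = P_atm − ½ρv² − ρg·h_top.
P_top = 98860 − ½·1000·9.92² − 1000·9.8·2.19 = 28200 Pa. So P_gauge = P_top − P_atm = -70700 Pa.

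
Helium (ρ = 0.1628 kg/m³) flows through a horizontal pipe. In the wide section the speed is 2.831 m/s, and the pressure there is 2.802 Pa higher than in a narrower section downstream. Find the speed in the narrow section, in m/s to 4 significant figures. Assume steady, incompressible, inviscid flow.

Horizontal Bernoulli: P₁ + ½ρv₁² = P₂ + ½ρv₂², so v₂² = v₁² + 2(P₁ − P₂)/ρ.
v₂ = √(2.831² + 2·2.802/0.1628) = √(8.015 + 34.42) = 6.514 m/s.

v₂ ≈ 6.514 m/s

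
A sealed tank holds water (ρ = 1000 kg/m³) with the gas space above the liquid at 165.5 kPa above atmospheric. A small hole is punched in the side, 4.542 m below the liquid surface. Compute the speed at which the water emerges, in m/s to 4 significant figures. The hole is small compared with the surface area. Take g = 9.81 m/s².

Take point 1 at the surface (v₁ ≈ 0) and point 2 at the hole (at atmospheric pressure). Bernoulli: P₁ + ρg h = P_atm + ½ρv₂².
With P₁ − P_atm = 165500 Pa, v₂ = √(2gh + 2ΔP/ρ) = √(2·9.81·4.542 + 2·165500/1000) = 20.50 m/s.

v = 20.50 m/s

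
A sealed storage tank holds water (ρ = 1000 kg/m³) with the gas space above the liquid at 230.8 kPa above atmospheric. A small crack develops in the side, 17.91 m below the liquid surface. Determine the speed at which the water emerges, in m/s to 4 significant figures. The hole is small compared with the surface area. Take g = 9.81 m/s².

Take point 1 at the surface (v₁ ≈ 0) and point 2 at the hole (at atmospheric pressure). Bernoulli: P₁ + ρg h = P_atm + ½ρv₂².
With P₁ − P_atm = 230800 Pa, v₂ = √(2gh + 2ΔP/ρ) = √(2·9.81·17.91 + 2·230800/1000) = 28.51 m/s.

28.51 m/s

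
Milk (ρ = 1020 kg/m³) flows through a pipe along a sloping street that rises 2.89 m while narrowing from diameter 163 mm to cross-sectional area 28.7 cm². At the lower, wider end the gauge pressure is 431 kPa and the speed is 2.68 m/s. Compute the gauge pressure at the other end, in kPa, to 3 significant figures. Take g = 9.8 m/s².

Mass conservation (A₁v₁ = A₂v₂) gives v₂ = 2.68 × 209/28.7 = 19.5 m/s.
Applying Bernoulli between the two ends and solving for P₂: P₂ = P₁ + ½ρ(v₁² − v₂²) − ρgΔh.
P₂ = 431000 + ½·1020·(2.68² − 19.5²) − 1020·9.8·(+2.89) = 431000 + (-190000) − (28900) = 212000 Pa.

P₂ ≈ 212 kPa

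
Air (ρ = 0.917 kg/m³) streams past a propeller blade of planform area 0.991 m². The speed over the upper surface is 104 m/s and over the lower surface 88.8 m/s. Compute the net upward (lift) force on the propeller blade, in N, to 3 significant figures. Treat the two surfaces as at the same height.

From P + ½ρv² = const at equal height, P_low − P_up = ½ρ(v_up² − v_low²).
ΔP = ½·0.917·(104² − 88.8²) = 1340 Pa.
Lift = ΔP · A = 1340 × 0.991 = 1330 N.

1330 N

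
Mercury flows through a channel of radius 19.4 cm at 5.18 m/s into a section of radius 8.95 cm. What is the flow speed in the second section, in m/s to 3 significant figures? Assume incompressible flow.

By continuity, v₂ = v₁·A₁/A₂ = 5.18·(1180/252) = 24.3 m/s.

v₂ ≈ 24.3 m/s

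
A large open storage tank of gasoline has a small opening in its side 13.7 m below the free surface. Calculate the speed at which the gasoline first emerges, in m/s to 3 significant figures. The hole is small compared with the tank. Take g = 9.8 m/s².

The surface is effectively still and both ends are open, so ½v² = gh and v = √(2·9.8·13.7) = 16.4 m/s.

v ≈ 16.4 m/s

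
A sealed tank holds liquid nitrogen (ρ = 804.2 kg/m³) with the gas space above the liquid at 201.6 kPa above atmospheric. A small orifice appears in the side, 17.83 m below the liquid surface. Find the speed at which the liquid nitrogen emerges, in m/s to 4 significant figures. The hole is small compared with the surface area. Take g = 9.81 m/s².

Take point 1 at the surface (v₁ ≈ 0) and point 2 at the hole (at atmospheric pressure). Bernoulli: P₁ + ρg h = P_atm + ½ρv₂².
With P₁ − P_atm = 201600 Pa, v₂ = √(2gh + 2ΔP/ρ) = √(2·9.81·17.83 + 2·201600/804.2) = 29.18 m/s.

v ≈ 29.18 m/s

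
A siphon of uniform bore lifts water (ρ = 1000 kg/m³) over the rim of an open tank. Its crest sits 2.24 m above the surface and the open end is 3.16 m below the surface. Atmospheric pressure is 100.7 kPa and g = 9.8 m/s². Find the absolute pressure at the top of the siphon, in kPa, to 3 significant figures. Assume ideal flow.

Bernoulli surface→outlet gives ½v² = g·h_out, so v = √(2·9.8·3.16) = 7.87 m/s.
With constant cross-section the crest speed equals v; applying Bernoulli from the surface up to the crest, P_top = P_atm − ½ρv² − ρg·h_top.
P_top = 100700 − ½·1000·7.87² − 1000·9.8·2.24 = 47800 Pa.

47.8 kPa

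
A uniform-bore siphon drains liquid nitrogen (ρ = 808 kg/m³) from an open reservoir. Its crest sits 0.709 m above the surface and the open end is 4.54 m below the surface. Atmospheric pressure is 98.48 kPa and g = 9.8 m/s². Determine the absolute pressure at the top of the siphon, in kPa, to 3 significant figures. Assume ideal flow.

From the surface to the outlet (both open to atmosphere, surface at rest): v = √(2g·h_out) = √(2·9.8·4.54) = 9.43 m/s.
With constant cross-section the crest speed equals v; applying Bernoulli from the surface up to the crest, P_top = P_atm − ½ρv² − ρg·h_top.
P_top = 98480 − ½·808·9.43² − 808·9.8·0.709 = 56900 Pa.

56.9 kPa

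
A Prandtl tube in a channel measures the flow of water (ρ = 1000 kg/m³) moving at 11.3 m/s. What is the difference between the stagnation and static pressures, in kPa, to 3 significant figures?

Bernoulli between the free stream and the stagnation point: ½ρv² = P_stag − P_static.
ΔP = ½·1000·11.3² = 63800 Pa.

63.8 kPa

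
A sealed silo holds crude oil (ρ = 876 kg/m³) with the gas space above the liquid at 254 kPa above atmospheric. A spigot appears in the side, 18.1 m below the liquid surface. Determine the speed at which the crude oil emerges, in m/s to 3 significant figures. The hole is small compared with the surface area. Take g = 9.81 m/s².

v = 30.6 m/s

Take point 1 at the surface (v₁ ≈ 0) and point 2 at the hole (at atmospheric pressure). Bernoulli: P₁ + ρg h = P_atm + ½ρv₂².
With P₁ − P_atm = 254000 Pa, v₂ = √(2gh + 2ΔP/ρ) = √(2·9.81·18.1 + 2·254000/876) = 30.6 m/s.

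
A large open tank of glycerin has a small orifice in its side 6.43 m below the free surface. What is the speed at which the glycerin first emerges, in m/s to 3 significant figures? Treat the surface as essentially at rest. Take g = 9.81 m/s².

v = 11.2 m/s

With the surface at rest and both surface and jet at atmospheric pressure, Bernoulli gives ρg h = ½ρv², so v = √(2gh) = √(2·9.81·6.43) = 11.2 m/s.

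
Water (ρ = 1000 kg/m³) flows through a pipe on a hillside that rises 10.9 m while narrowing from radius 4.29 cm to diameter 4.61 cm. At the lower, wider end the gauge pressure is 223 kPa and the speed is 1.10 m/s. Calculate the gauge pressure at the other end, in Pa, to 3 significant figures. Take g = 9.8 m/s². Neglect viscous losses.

P₂ = 110000 Pa

Mass conservation (A₁v₁ = A₂v₂) gives v₂ = 1.10 × 57.8/16.7 = 3.81 m/s.
Energy conservation along the streamline gives P₂ = P₁ − ½ρ(v₂² − v₁²) − ρg(h₂ − h₁).
P₂ = 223000 + ½·1000·(1.10² − 3.81²) − 1000·9.8·(+10.9) = 223000 + (-6650) − (107000) = 110000 Pa.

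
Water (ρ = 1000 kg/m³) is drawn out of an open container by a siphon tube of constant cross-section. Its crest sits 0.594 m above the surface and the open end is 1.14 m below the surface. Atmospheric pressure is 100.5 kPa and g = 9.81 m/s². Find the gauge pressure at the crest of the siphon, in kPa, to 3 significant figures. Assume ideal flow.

P_gauge ≈ -17.0 kPa

Bernoulli surface→outlet gives ½v² = g·h_out, so v = √(2·9.81·1.14) = 4.73 m/s.
The bore is uniform, so the speed at the crest is the same v. Bernoulli surface→crest: P_atm = P_top + ½ρv² + ρg·h_top.
P_top = 100500 − ½·1000·4.73² − 1000·9.81·0.594 = 83500 Pa. So P_gauge = P_top − P_atm = -17000 Pa.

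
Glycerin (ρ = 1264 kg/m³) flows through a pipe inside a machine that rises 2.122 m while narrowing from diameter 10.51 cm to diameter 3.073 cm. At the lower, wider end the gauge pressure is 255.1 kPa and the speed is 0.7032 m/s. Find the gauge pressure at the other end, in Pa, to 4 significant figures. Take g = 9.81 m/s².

P₂ = 186300 Pa

Continuity gives A₁v₁ = A₂v₂, so v₂ = (86.76 cm²)/(7.417 cm²) × 0.7032 m/s = 8.225 m/s.
Energy conservation along the streamline gives P₂ = P₁ − ½ρ(v₂² − v₁²) − ρg(h₂ − h₁).
P₂ = 255100 + ½·1264·(0.7032² − 8.225²) − 1264·9.81·(+2.122) = 255100 + (-42450) − (26310) = 186300 Pa.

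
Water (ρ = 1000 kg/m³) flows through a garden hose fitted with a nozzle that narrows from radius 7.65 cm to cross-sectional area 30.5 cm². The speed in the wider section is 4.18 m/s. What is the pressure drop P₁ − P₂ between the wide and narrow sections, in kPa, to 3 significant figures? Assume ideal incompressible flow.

Mass conservation (A₁v₁ = A₂v₂) gives v₂ = 4.18 × 184/30.5 = 25.2 m/s.
With no height change, Bernoulli's equation is P₁ + ½ρv₁² = P₂ + ½ρv₂².
P₁ − P₂ = ½·1000·(25.2² − 4.18²) = ½·1000·617 = 309000 Pa.

ΔP ≈ 309 kPa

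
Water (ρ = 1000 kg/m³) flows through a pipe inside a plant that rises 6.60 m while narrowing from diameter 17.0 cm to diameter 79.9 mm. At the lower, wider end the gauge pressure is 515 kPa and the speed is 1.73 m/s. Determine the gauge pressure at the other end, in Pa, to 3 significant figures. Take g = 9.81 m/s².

P₂ = 421000 Pa

Continuity gives A₁v₁ = A₂v₂, so v₂ = (227 cm²)/(50.1 cm²) × 1.73 m/s = 7.83 m/s.
Applying Bernoulli between the two ends and solving for P₂: P₂ = P₁ + ½ρ(v₁² − v₂²) − ρgΔh.
P₂ = 515000 + ½·1000·(1.73² − 7.83²) − 1000·9.81·(+6.60) = 515000 + (-29200) − (64700) = 421000 Pa.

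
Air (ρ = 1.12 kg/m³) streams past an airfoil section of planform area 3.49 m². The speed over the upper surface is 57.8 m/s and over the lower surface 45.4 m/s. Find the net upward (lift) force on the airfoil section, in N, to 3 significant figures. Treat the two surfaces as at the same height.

F ≈ 2500 N

From P + ½ρv² = const at equal height, P_low − P_up = ½ρ(v_up² − v_low²).
ΔP = ½·1.12·(57.8² − 45.4²) = 717 Pa.
Lift = ΔP · A = 717 × 3.49 = 2500 N.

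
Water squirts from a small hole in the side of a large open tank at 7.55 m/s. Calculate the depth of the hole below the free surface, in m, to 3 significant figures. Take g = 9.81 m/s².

Torricelli: v = √(2gh), so h = v²/(2g).
h = 7.55²/(2·9.81) = 57.0/19.62 = 2.91 m.

h = 2.91 m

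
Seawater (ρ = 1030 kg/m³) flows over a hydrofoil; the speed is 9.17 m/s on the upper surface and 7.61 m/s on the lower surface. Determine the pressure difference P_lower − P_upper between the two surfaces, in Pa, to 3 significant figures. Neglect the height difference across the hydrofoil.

ΔP ≈ 13500 Pa

Bernoulli (same height): P_lower − P_upper = ½ρ(v_upper² − v_lower²).
ΔP = ½·1030·(9.17² − 7.61²) = 13500 Pa.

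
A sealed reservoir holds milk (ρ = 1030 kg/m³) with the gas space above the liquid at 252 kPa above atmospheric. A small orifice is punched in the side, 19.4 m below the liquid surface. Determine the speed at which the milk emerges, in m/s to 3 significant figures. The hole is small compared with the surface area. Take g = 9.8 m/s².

Take point 1 at the surface (v₁ ≈ 0) and point 2 at the hole (at atmospheric pressure). Bernoulli: P₁ + ρg h = P_atm + ½ρv₂².
With P₁ − P_atm = 252000 Pa, v₂ = √(2gh + 2ΔP/ρ) = √(2·9.8·19.4 + 2·252000/1030) = 29.5 m/s.

v ≈ 29.5 m/s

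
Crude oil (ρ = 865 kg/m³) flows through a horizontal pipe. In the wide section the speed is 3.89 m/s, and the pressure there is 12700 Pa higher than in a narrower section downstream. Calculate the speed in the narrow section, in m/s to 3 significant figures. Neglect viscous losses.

With h₁ = h₂, rearranging Bernoulli gives v₂ = √(v₁² + 2ΔP/ρ).
v₂ = √(3.89² + 2·12700/865) = √(15.1 + 29.4) = 6.67 m/s.

v₂ ≈ 6.67 m/s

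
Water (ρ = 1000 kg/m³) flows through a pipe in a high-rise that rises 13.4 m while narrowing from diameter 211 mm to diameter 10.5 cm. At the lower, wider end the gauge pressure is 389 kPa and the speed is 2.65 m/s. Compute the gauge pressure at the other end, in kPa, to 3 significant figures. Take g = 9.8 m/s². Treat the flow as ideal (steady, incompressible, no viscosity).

Mass conservation (A₁v₁ = A₂v₂) gives v₂ = 2.65 × 350/86.6 = 10.7 m/s.
Energy conservation along the streamline gives P₂ = P₁ − ½ρ(v₂² − v₁²) − ρg(h₂ − h₁).
P₂ = 389000 + ½·1000·(2.65² − 10.7²) − 1000·9.8·(+13.4) = 389000 + (-53700) − (131000) = 204000 Pa.

P₂ ≈ 204 kPa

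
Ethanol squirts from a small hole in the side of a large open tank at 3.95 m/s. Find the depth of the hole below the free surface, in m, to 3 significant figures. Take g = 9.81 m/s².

For a small hole in a large open tank, ½v² = gh, giving h = v²/(2g).
h = 3.95²/(2·9.81) = 15.6/19.62 = 0.795 m.

0.795 m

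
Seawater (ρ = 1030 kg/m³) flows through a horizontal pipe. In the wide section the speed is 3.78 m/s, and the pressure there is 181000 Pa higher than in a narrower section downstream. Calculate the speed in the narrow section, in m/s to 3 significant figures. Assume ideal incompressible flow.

v₂ = 19.1 m/s

Horizontal Bernoulli: P₁ + ½ρv₁² = P₂ + ½ρv₂², so v₂² = v₁² + 2(P₁ − P₂)/ρ.
v₂ = √(3.78² + 2·181000/1030) = √(14.3 + 351) = 19.1 m/s.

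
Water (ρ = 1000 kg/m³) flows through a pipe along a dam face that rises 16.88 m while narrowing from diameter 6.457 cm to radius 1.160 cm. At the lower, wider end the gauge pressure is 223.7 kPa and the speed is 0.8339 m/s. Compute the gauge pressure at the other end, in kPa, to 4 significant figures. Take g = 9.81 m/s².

Mass conservation (A₁v₁ = A₂v₂) gives v₂ = 0.8339 × 32.75/4.227 = 6.460 m/s.
Bernoulli: P₁ + ½ρv₁² + ρg h₁ = P₂ + ½ρv₂² + ρg h₂, so P₂ = P₁ + ½ρ(v₁² − v₂²) − ρg(h₂ − h₁).
P₂ = 223700 + ½·1000·(0.8339² − 6.460²) − 1000·9.81·(+16.88) = 223700 + (-20510) − (165600) = 37590 Pa.

P₂ ≈ 37.59 kPa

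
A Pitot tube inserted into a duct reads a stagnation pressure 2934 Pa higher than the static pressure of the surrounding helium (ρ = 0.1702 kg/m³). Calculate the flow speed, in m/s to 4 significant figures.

Bernoulli between the free stream and the stagnation point: ½ρv² = P_stag − P_static.
v = √(2ΔP/ρ) = √(2·2934/0.1702) = 185.7 m/s.

v ≈ 185.7 m/s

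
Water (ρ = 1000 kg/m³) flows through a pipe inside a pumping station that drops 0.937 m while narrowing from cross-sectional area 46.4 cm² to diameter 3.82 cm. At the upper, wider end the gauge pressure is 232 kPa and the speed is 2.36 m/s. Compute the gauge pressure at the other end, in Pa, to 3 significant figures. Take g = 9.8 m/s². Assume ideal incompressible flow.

Continuity gives A₁v₁ = A₂v₂, so v₂ = (46.4 cm²)/(11.5 cm²) × 2.36 m/s = 9.55 m/s.
Applying Bernoulli between the two ends and solving for P₂: P₂ = P₁ + ½ρ(v₁² − v₂²) − ρgΔh.
P₂ = 232000 + ½·1000·(2.36² − 9.55²) − 1000·9.8·(−0.937) = 232000 + (-42900) − (-9180) = 198000 Pa.

P₂ ≈ 198000 Pa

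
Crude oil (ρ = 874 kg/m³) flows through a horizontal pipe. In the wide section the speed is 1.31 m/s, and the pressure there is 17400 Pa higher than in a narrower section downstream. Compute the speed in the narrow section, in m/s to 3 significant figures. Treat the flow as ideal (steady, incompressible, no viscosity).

Along the level pipe P + ½ρv² is conserved, hence v₂² = v₁² + 2(P₁ − P₂)/ρ.
v₂ = √(1.31² + 2·17400/874) = √(1.72 + 39.8) = 6.44 m/s.

6.44 m/s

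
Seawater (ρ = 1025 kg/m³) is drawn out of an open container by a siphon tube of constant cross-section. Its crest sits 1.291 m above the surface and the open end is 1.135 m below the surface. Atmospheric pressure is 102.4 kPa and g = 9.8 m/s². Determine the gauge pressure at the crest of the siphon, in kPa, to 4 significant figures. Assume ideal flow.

P_gauge ≈ -24.37 kPa

From the surface to the outlet (both open to atmosphere, surface at rest): v = √(2g·h_out) = √(2·9.8·1.135) = 4.717 m/s.
Continuity keeps v the same throughout the tube; from surface to crest, P_atm + 0 = P_top + ½ρv² + ρg·h_top.
P_top = 102400 − ½·1025·4.717² − 1025·9.8·1.291 = 78030 Pa. So P_gauge = P_top − P_atm = -24370 Pa.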